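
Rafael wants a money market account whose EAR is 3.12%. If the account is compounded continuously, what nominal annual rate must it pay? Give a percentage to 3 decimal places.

Continuous: nominal r satisfies e^r − 1 = 0.0312.
r = ln(1 + 0.0312) = ln(1.0312) = 0.030723 = 3.072%.

3.072%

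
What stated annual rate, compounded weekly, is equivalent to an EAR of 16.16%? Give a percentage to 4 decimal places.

15.0014%

(1 + r/52)^52 − 1 = 0.1616, so 1 + r/52 = 1.1616^(1/52).
r/52 = 0.002885, so r = 0.150014 = 15.0014%.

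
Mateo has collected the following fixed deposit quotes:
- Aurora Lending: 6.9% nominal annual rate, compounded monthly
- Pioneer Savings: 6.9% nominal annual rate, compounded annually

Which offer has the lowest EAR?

Pioneer Savings

Aurora Lending: (1 + 0.069/12)^12 − 1 = 7.122%
Pioneer Savings: compounded annually, EAR = 6.900%
The lowest effective annual rate is Pioneer Savings at 6.900%.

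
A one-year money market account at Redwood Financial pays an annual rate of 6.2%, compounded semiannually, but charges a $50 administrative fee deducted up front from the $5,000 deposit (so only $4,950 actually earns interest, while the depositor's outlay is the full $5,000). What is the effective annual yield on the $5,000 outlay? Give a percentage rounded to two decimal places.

Value after one year: 4,950 × (1 + 0.062/2)^2 = 4,950 × 1.062961 = $5,261.66.
Effective yield on the $5,000 outlay: 5,261.66 / 5,000 − 1 = 0.052331 = 5.23%.

5.23%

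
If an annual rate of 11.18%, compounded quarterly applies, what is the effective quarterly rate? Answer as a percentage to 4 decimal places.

With a nominal annual rate compounded quarterly, the periodic rate is the nominal rate divided by 4.
i = 0.1118 / 4 = 0.0279500 = 2.7950%.

2.7950%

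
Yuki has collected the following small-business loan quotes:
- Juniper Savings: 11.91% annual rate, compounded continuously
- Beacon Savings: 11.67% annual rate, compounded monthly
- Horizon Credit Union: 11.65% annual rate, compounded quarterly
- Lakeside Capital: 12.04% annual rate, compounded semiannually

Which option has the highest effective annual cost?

Juniper Savings: e^0.1191 − 1 = 12.648%
Beacon Savings: (1 + 0.1167/12)^12 − 1 = 12.315%
Horizon Credit Union: (1 + 0.1165/4)^4 − 1 = 12.169%
Lakeside Capital: (1 + 0.1204/2)^2 − 1 = 12.402%
The highest effective annual rate is Juniper Savings at 12.648%.

Juniper Savings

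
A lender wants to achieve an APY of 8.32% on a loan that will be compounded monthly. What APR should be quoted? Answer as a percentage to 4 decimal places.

8.0186%

(1 + r/12)^12 − 1 = 0.0832, so 1 + r/12 = 1.0832^(1/12).
r/12 = 0.006682, so r = 0.080186 = 8.0186%.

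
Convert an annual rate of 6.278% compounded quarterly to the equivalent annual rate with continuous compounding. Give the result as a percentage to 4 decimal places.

6.2292%

EAR = (1 + 0.06278/4)^4 − 1 = 0.064274.
Equivalent continuous rate: r = ln(1 + 0.064274) = 0.062292 = 6.2292%.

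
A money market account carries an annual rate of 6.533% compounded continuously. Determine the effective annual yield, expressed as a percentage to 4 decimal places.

With continuous compounding, EAR = e^0.06533 − 1.
e^0.06533 = 1.067511, so EAR = 0.067511 = 6.7511%.

6.7511%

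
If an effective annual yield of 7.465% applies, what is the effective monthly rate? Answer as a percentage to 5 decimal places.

The per-month rate i satisfies (1 + i)^12 = 1 + 0.07465.
i = 1.07465^(1/12) − 1 = 0.0060176 = 0.60176%.

0.60176%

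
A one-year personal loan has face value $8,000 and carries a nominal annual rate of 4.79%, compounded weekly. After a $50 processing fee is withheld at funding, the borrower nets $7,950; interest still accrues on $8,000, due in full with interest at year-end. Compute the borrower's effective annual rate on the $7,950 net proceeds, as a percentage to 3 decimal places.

5.564%

Amount owed after one year: 8,000 × (1 + 0.0479/52)^52 = 8,000 × 1.049043 = $8,392.34.
Effective rate on net proceeds: 8,392.34 / 7,950 − 1 = 0.055640 = 5.564%.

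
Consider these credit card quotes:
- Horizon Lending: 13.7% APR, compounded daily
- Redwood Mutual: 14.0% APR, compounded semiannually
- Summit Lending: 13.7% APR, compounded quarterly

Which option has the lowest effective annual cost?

Horizon Lending: (1 + 0.137/365)^365 − 1 = 14.680%
Redwood Mutual: (1 + 0.140/2)^2 − 1 = 14.490%
Summit Lending: (1 + 0.137/4)^4 − 1 = 14.420%
The lowest effective annual rate is Summit Lending at 14.420%.

Summit Lending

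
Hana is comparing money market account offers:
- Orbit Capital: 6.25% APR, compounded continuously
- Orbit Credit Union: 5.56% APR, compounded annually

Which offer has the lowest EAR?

Orbit Capital: e^0.0625 − 1 = 6.449%
Orbit Credit Union: compounded annually, EAR = 5.560%
The lowest effective annual rate is Orbit Credit Union at 5.560%.

Orbit Credit Union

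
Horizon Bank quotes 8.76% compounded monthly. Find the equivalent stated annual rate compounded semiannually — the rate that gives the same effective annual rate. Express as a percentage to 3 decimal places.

8.921%

EAR = (1 + 0.0876/12)^12 − 1 = 0.091204.
Solve (1 + r/2)^2 = 1.091204: r/2 = 1.091204^(1/2) − 1 = 0.044607, so r = 0.089214 = 8.921%.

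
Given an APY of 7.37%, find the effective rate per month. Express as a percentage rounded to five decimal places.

0.59435%

The per-month rate i satisfies (1 + i)^12 = 1 + 0.0737.
i = 1.0737^(1/12) − 1 = 0.0059435 = 0.59435%.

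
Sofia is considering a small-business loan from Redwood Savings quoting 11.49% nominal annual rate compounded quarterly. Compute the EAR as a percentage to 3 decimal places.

11.995%

EAR = (1 + 0.1149/4)^4 − 1.
= (1 + 0.028725)^4 − 1 = 1.119946 − 1 = 11.995%.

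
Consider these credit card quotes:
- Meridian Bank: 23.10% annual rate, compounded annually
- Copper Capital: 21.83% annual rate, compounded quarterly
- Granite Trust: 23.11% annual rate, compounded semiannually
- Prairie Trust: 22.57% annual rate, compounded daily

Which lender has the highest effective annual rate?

Meridian Bank: compounded annually, EAR = 23.100%
Copper Capital: (1 + 0.2183/4)^4 − 1 = 23.683%
Granite Trust: (1 + 0.2311/2)^2 − 1 = 24.445%
Prairie Trust: (1 + 0.2257/365)^365 − 1 = 25.311%
The highest effective annual rate is Prairie Trust at 25.311%.

Prairie Trust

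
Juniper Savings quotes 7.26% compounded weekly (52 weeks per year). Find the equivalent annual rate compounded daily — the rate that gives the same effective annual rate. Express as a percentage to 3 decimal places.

7.256%

EAR = (1 + 0.0726/52)^52 − 1 = 0.075246.
Solve (1 + r/365)^365 = 1.075246: r/365 = 1.075246^(1/365) − 1 = 0.000199, so r = 0.072557 = 7.256%.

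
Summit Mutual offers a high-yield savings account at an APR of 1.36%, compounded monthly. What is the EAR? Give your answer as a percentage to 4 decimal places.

EAR = (1 + 0.0136/12)^12 − 1.
= (1 + 0.001133)^12 − 1 = 1.013685 − 1 = 1.3685%.

1.3685%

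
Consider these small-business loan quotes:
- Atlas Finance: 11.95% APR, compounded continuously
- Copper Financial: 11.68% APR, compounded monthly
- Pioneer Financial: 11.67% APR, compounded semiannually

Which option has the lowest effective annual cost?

Atlas Finance: e^0.1195 − 1 = 12.693%
Copper Financial: (1 + 0.1168/12)^12 − 1 = 12.326%
Pioneer Financial: (1 + 0.1167/2)^2 − 1 = 12.010%
The lowest effective annual rate is Pioneer Financial at 12.010%.

Pioneer Financial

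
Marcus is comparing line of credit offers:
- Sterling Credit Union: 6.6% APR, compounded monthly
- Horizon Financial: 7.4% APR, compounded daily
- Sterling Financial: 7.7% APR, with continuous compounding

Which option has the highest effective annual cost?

Sterling Financial

Sterling Credit Union: (1 + 0.066/12)^12 − 1 = 6.803%
Horizon Financial: (1 + 0.074/365)^365 − 1 = 7.680%
Sterling Financial: e^0.077 − 1 = 8.004%
The highest effective annual rate is Sterling Financial at 8.004%.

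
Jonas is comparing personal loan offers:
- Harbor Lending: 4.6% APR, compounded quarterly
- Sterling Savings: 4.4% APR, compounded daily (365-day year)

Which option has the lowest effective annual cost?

Sterling Savings

Harbor Lending: (1 + 0.046/4)^4 − 1 = 4.680%
Sterling Savings: (1 + 0.044/365)^365 − 1 = 4.498%
The lowest effective annual rate is Sterling Savings at 4.498%.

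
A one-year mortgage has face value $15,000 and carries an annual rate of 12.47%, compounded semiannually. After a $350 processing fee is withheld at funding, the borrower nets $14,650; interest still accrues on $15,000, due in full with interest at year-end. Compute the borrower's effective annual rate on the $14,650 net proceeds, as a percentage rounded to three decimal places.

Amount owed after one year: 15,000 × (1 + 0.1247/2)^2 = 15,000 × 1.128588 = $16,928.81.
Effective rate on net proceeds: 16,928.81 / 14,650 − 1 = 0.155550 = 15.555%.

15.555%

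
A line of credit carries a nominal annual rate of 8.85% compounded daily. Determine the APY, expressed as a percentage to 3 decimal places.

9.252%

EAR = (1 + 0.0885/365)^365 − 1.
= (1 + 0.000242)^365 − 1 = 1.092523 − 1 = 9.252%.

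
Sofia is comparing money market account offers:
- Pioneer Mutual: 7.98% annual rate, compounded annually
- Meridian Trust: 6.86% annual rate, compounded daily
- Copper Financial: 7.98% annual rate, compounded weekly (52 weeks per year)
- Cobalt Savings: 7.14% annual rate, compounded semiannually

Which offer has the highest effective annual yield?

Pioneer Mutual: compounded annually, EAR = 7.980%
Meridian Trust: (1 + 0.0686/365)^365 − 1 = 7.100%
Copper Financial: (1 + 0.0798/52)^52 − 1 = 8.300%
Cobalt Savings: (1 + 0.0714/2)^2 − 1 = 7.267%
The highest effective annual rate is Copper Financial at 8.300%.

Copper Financial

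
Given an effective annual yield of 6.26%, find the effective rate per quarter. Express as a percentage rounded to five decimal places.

The per-quarter rate i satisfies (1 + i)^4 = 1 + 0.0626.
i = 1.0626^(1/4) − 1 = 0.0152955 = 1.52955%.

1.52955%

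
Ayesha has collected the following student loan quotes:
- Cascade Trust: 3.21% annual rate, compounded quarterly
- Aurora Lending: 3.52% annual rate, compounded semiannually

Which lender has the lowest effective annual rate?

Cascade Trust: (1 + 0.0321/4)^4 − 1 = 3.249%
Aurora Lending: (1 + 0.0352/2)^2 − 1 = 3.551%
The lowest effective annual rate is Cascade Trust at 3.249%.

Cascade Trust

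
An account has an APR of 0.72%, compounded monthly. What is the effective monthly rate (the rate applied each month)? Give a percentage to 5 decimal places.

0.06000%

With a nominal annual rate compounded monthly, the periodic rate is the nominal rate divided by 12.
i = 0.0072 / 12 = 0.0006000 = 0.06000%.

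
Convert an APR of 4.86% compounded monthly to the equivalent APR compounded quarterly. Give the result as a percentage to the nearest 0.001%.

4.880%

EAR = (1 + 0.0486/12)^12 − 1 = 0.049697.
Solve (1 + r/4)^4 = 1.049697: r/4 = 1.049697^(1/4) − 1 = 0.012199, so r = 0.048797 = 4.880%.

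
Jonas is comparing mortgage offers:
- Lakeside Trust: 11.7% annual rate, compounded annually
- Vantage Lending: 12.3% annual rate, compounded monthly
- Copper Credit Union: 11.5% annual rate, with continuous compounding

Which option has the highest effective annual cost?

Vantage Lending

Lakeside Trust: compounded annually, EAR = 11.700%
Vantage Lending: (1 + 0.123/12)^12 − 1 = 13.018%
Copper Credit Union: e^0.115 − 1 = 12.187%
The highest effective annual rate is Vantage Lending at 13.018%.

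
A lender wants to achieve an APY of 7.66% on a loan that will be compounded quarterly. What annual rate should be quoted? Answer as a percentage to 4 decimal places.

(1 + r/4)^4 − 1 = 0.0766, so 1 + r/4 = 1.0766^(1/4).
r/4 = 0.018623, so r = 0.074493 = 7.4493%.

7.4493%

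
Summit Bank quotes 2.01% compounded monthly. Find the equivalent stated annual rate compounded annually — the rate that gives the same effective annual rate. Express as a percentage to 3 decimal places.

2.029%

EAR = (1 + 0.0201/12)^12 − 1 = 0.020286.
Compounded annually, the equivalent nominal rate is the EAR itself: 2.029%.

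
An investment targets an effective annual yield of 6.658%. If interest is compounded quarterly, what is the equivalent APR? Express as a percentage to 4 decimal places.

6.4979%

(1 + r/4)^4 − 1 = 0.06658, so 1 + r/4 = 1.06658^(1/4).
r/4 = 0.016245, so r = 0.064979 = 6.4979%.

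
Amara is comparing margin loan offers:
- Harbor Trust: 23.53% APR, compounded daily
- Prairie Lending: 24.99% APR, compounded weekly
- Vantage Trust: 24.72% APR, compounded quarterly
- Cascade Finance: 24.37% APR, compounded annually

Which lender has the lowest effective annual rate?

Harbor Trust: (1 + 0.2353/365)^365 − 1 = 26.519%
Prairie Lending: (1 + 0.2499/52)^52 − 1 = 28.313%
Vantage Trust: (1 + 0.2472/4)^4 − 1 = 27.107%
Cascade Finance: compounded annually, EAR = 24.370%
The lowest effective annual rate is Cascade Finance at 24.370%.

Cascade Finance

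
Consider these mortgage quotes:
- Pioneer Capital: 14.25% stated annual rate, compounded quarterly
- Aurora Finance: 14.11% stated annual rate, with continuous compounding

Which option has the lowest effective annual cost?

Pioneer Capital: (1 + 0.1425/4)^4 − 1 = 15.030%
Aurora Finance: e^0.1411 − 1 = 15.154%
The lowest effective annual rate is Pioneer Capital at 15.030%.

Pioneer Capital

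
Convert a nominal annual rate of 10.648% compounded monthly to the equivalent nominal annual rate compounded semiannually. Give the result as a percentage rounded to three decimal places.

EAR = (1 + 0.10648/12)^12 − 1 = 0.111833.
Solve (1 + r/2)^2 = 1.111833: r/2 = 1.111833^(1/2) − 1 = 0.054435, so r = 0.108870 = 10.887%.

10.887%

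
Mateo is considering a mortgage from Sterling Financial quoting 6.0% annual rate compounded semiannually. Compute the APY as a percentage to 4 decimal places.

EAR = (1 + 0.060/2)^2 − 1.
= 1.060900 − 1 = 6.0900%.

6.0900%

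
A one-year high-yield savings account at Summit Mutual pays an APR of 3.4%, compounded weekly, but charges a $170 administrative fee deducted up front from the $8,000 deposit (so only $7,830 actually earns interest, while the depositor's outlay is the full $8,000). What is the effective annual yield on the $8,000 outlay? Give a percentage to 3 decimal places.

1.259%

Value after one year: 7,830 × (1 + 0.034/52)^52 = 7,830 × 1.034573 = $8,100.71.
Effective yield on the $8,000 outlay: 8,100.71 / 8,000 − 1 = 0.012588 = 1.259%.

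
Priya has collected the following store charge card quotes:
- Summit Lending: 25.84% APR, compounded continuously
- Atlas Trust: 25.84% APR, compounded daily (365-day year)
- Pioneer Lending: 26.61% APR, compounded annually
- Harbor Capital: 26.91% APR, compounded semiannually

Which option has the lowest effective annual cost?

Pioneer Lending

Summit Lending: e^0.2584 − 1 = 29.486%
Atlas Trust: (1 + 0.2584/365)^365 − 1 = 29.474%
Pioneer Lending: compounded annually, EAR = 26.610%
Harbor Capital: (1 + 0.2691/2)^2 − 1 = 28.720%
The lowest effective annual rate is Pioneer Lending at 26.610%.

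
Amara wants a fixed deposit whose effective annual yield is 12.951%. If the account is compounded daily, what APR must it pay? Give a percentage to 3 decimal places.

12.180%

(1 + r/365)^365 − 1 = 0.12951, so 1 + r/365 = 1.12951^(1/365).
r/365 = 0.000334, so r = 0.121804 = 12.180%.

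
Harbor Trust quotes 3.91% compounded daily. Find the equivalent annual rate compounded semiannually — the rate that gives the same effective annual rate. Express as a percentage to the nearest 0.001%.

EAR = (1 + 0.0391/365)^365 − 1 = 0.039872.
Solve (1 + r/2)^2 = 1.039872: r/2 = 1.039872^(1/2) − 1 = 0.019741, so r = 0.039483 = 3.948%.

3.948%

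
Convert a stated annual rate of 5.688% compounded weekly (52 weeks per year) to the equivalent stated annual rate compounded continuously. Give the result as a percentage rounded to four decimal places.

EAR = (1 + 0.05688/52)^52 − 1 = 0.058496.
Equivalent continuous rate: r = ln(1 + 0.058496) = 0.056849 = 5.6849%.

5.6849%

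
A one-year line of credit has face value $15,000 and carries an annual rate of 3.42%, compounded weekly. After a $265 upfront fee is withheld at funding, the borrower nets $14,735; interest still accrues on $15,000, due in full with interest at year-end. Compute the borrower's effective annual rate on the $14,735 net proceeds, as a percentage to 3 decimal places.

5.339%

Amount owed after one year: 15,000 × (1 + 0.0342/52)^52 = 15,000 × 1.034780 = $15,521.70.
Effective rate on net proceeds: 15,521.70 / 14,735 − 1 = 0.053390 = 5.339%.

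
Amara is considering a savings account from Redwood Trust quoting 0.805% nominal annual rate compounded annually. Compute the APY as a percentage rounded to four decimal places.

Annual compounding means the effective rate equals the nominal rate: 0.8050%.

0.8050%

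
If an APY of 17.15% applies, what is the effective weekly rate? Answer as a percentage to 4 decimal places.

0.3049%

The per-week rate i satisfies (1 + i)^52 = 1 + 0.1715.
i = 1.1715^(1/52) − 1 = 0.0030486 = 0.3049%.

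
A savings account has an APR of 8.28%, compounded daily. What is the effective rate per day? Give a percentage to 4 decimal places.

With a nominal annual rate compounded daily, the periodic rate is the nominal rate divided by 365.
i = 0.0828 / 365 = 0.0002268 = 0.0227%.

0.0227%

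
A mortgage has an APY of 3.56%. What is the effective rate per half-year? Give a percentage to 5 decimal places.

1.76443%

The per-half-year rate i satisfies (1 + i)^2 = 1 + 0.0356.
i = 1.0356^(1/2) − 1 = 0.0176443 = 1.76443%.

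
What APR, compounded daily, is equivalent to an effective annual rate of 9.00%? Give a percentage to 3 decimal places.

8.619%

(1 + r/365)^365 − 1 = 0.0900, so 1 + r/365 = 1.0900^(1/365).
r/365 = 0.000236, so r = 0.086188 = 8.619%.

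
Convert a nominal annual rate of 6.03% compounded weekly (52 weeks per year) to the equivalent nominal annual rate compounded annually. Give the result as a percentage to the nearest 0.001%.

EAR = (1 + 0.0603/52)^52 − 1 = 0.062118.
Compounded annually, the equivalent nominal rate is the EAR itself: 6.212%.

6.212%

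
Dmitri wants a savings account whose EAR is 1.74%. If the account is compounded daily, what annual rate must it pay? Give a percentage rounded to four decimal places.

(1 + r/365)^365 − 1 = 0.0174, so 1 + r/365 = 1.0174^(1/365).
r/365 = 0.000047, so r = 0.017251 = 1.7251%.

1.7251%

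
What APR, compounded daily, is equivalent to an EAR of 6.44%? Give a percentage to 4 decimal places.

6.2417%

(1 + r/365)^365 − 1 = 0.0644, so 1 + r/365 = 1.0644^(1/365).
r/365 = 0.000171, so r = 0.062417 = 6.2417%.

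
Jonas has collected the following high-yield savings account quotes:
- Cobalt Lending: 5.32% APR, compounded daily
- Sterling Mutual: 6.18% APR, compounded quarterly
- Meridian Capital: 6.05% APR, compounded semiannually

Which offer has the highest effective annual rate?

Sterling Mutual

Cobalt Lending: (1 + 0.0532/365)^365 − 1 = 5.464%
Sterling Mutual: (1 + 0.0618/4)^4 − 1 = 6.325%
Meridian Capital: (1 + 0.0605/2)^2 − 1 = 6.142%
The highest effective annual rate is Sterling Mutual at 6.325%.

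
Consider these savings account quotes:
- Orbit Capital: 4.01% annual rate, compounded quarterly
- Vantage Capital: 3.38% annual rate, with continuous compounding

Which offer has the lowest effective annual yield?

Vantage Capital

Orbit Capital: (1 + 0.0401/4)^4 − 1 = 4.071%
Vantage Capital: e^0.0338 − 1 = 3.438%
The lowest effective annual rate is Vantage Capital at 3.438%.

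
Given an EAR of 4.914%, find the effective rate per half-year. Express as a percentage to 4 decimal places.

The per-half-year rate i satisfies (1 + i)^2 = 1 + 0.04914.
i = 1.04914^(1/2) − 1 = 0.0242754 = 2.4275%.

2.4275%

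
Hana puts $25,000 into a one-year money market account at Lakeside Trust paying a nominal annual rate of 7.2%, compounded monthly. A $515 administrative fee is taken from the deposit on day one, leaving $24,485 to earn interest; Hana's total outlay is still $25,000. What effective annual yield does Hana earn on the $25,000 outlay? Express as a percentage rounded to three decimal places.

Value after one year: 24,485 × (1 + 0.072/12)^12 = 24,485 × 1.074424 = $26,307.28.
Effective yield on the $25,000 outlay: 26,307.28 / 25,000 − 1 = 0.052291 = 5.229%.

5.229%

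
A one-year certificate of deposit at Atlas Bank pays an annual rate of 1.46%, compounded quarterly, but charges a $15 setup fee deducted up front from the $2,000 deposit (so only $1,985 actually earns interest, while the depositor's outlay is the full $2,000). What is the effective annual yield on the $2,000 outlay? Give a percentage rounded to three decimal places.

Value after one year: 1,985 × (1 + 0.0146/4)^4 = 1,985 × 1.014680 = $2,014.14.
Effective yield on the $2,000 outlay: 2,014.14 / 2,000 − 1 = 0.007070 = 0.707%.

0.707%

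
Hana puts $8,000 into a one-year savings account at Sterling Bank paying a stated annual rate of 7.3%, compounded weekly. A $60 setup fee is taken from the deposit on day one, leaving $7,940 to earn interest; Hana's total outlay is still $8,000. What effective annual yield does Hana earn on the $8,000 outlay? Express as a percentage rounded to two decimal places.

Value after one year: 7,940 × (1 + 0.073/52)^52 = 7,940 × 1.075675 = $8,540.86.
Effective yield on the $8,000 outlay: 8,540.86 / 8,000 − 1 = 0.067608 = 6.76%.

6.76%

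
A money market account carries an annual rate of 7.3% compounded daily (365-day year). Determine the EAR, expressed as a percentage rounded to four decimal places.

EAR = (1 + 0.073/365)^365 − 1.
= 1.075723 − 1 = 7.5723%.

7.5723%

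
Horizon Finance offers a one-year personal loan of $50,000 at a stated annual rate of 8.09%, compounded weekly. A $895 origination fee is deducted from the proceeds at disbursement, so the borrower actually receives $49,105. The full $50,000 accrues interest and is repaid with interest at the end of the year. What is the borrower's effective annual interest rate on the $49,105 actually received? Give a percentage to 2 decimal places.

Amount owed after one year: 50,000 × (1 + 0.0809/52)^52 = 50,000 × 1.084194 = $54,209.72.
Effective rate on net proceeds: 54,209.72 / 49,105 − 1 = 0.103955 = 10.40%.

10.40%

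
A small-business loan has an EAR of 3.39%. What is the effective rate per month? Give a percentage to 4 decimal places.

The per-month rate i satisfies (1 + i)^12 = 1 + 0.0339.
i = 1.0339^(1/12) − 1 = 0.0027820 = 0.2782%.

0.2782%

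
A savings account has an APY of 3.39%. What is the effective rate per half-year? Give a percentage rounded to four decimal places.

The per-half-year rate i satisfies (1 + i)^2 = 1 + 0.0339.
i = 1.0339^(1/2) − 1 = 0.0168087 = 1.6809%.

1.6809%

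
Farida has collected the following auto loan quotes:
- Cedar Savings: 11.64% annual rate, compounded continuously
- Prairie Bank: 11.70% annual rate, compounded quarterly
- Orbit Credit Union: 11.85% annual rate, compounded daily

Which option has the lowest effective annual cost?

Cedar Savings: e^0.1164 − 1 = 12.345%
Prairie Bank: (1 + 0.1170/4)^4 − 1 = 12.223%
Orbit Credit Union: (1 + 0.1185/365)^365 − 1 = 12.579%
The lowest effective annual rate is Prairie Bank at 12.223%.

Prairie Bank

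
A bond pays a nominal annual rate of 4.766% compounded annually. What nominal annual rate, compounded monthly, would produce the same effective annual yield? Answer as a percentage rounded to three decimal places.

Compounded annually, EAR = nominal = 0.047660.
Solve (1 + r/12)^12 = 1.047660: r/12 = 1.047660^(1/12) − 1 = 0.003887, so r = 0.046650 = 4.665%.

4.665%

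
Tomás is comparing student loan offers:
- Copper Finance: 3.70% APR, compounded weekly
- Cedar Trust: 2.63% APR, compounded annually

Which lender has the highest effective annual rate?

Copper Finance: (1 + 0.0370/52)^52 − 1 = 3.768%
Cedar Trust: compounded annually, EAR = 2.630%
The highest effective annual rate is Copper Finance at 3.768%.

Copper Finance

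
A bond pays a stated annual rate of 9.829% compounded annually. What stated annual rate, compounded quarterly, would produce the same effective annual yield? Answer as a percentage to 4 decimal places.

Compounded annually, EAR = nominal = 0.098290.
Solve (1 + r/4)^4 = 1.098290: r/4 = 1.098290^(1/4) − 1 = 0.023715, so r = 0.094862 = 9.4862%.

9.4862%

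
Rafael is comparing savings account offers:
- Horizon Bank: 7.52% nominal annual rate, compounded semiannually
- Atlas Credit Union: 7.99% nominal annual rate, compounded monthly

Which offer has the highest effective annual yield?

Horizon Bank: (1 + 0.0752/2)^2 − 1 = 7.661%
Atlas Credit Union: (1 + 0.0799/12)^12 − 1 = 8.289%
The highest effective annual rate is Atlas Credit Union at 8.289%.

Atlas Credit Union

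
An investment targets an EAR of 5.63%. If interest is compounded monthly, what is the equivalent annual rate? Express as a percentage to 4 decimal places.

(1 + r/12)^12 − 1 = 0.0563, so 1 + r/12 = 1.0563^(1/12).
r/12 = 0.004575, so r = 0.054897 = 5.4897%.

5.4897%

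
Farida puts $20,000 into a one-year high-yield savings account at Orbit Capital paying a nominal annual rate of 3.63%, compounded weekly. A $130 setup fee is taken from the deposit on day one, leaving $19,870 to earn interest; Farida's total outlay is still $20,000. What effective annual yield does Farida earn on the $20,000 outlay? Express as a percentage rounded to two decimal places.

3.02%

Value after one year: 19,870 × (1 + 0.0363/52)^52 = 19,870 × 1.036954 = $20,604.27.
Effective yield on the $20,000 outlay: 20,604.27 / 20,000 − 1 = 0.030214 = 3.02%.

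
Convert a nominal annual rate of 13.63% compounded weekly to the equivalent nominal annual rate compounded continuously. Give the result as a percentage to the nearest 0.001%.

EAR = (1 + 0.1363/52)^52 − 1 = 0.145821.
Equivalent continuous rate: r = ln(1 + 0.145821) = 0.136122 = 13.612%.

13.612%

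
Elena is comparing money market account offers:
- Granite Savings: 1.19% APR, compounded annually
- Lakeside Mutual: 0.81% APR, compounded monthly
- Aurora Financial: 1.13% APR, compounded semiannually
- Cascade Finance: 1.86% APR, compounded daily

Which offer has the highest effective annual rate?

Granite Savings: compounded annually, EAR = 1.190%
Lakeside Mutual: (1 + 0.0081/12)^12 − 1 = 0.813%
Aurora Financial: (1 + 0.0113/2)^2 − 1 = 1.133%
Cascade Finance: (1 + 0.0186/365)^365 − 1 = 1.877%
The highest effective annual rate is Cascade Finance at 1.877%.

Cascade Finance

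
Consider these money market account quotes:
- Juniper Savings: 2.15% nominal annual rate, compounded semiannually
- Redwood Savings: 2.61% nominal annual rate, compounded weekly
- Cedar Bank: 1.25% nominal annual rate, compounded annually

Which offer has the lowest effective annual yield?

Cedar Bank

Juniper Savings: (1 + 0.0215/2)^2 − 1 = 2.162%
Redwood Savings: (1 + 0.0261/52)^52 − 1 = 2.644%
Cedar Bank: compounded annually, EAR = 1.250%
The lowest effective annual rate is Cedar Bank at 1.250%.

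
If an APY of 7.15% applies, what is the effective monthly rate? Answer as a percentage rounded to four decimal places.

The per-month rate i satisfies (1 + i)^12 = 1 + 0.0715.
i = 1.0715^(1/12) − 1 = 0.0057716 = 0.5772%.

0.5772%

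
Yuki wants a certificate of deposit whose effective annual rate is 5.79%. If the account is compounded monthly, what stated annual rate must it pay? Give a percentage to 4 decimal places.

(1 + r/12)^12 − 1 = 0.0579, so 1 + r/12 = 1.0579^(1/12).
r/12 = 0.004702, so r = 0.056418 = 5.6418%.

5.6418%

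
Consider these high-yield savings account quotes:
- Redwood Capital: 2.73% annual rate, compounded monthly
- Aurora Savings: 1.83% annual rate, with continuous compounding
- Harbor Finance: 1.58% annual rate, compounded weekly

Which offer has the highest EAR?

Redwood Capital: (1 + 0.0273/12)^12 − 1 = 2.764%
Aurora Savings: e^0.0183 − 1 = 1.847%
Harbor Finance: (1 + 0.0158/52)^52 − 1 = 1.592%
The highest effective annual rate is Redwood Capital at 2.764%.

Redwood Capital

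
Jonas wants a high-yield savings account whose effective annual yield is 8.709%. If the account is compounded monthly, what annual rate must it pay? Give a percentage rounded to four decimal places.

(1 + r/12)^12 − 1 = 0.08709, so 1 + r/12 = 1.08709^(1/12).
r/12 = 0.006983, so r = 0.083796 = 8.3796%.

8.3796%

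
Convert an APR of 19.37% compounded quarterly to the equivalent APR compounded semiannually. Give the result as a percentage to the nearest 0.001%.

EAR = (1 + 0.1937/4)^4 − 1 = 0.208230.
Solve (1 + r/2)^2 = 1.208230: r/2 = 1.208230^(1/2) − 1 = 0.099195, so r = 0.198390 = 19.839%.

19.839%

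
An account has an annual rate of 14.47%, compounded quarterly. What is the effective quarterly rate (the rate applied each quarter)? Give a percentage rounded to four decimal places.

With a nominal annual rate compounded quarterly, the periodic rate is the nominal rate divided by 4.
i = 0.1447 / 4 = 0.0361750 = 3.6175%.

3.6175%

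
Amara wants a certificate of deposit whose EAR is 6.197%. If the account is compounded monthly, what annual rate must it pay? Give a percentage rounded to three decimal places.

6.028%

(1 + r/12)^12 − 1 = 0.06197, so 1 + r/12 = 1.06197^(1/12).
r/12 = 0.005023, so r = 0.060277 = 6.028%.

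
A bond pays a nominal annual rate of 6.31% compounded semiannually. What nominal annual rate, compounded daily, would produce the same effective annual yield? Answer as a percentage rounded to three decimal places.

EAR = (1 + 0.0631/2)^2 − 1 = 0.064095.
Solve (1 + r/365)^365 = 1.064095: r/365 = 1.064095^(1/365) − 1 = 0.000170, so r = 0.062130 = 6.213%.

6.213%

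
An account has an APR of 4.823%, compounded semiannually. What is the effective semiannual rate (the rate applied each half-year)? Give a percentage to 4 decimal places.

2.4115%

With a nominal annual rate compounded semiannually, the periodic rate is the nominal rate divided by 2.
i = 0.04823 / 2 = 0.0241150 = 2.4115%.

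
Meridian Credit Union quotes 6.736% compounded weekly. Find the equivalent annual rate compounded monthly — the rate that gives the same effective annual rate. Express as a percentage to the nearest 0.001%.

6.751%

EAR = (1 + 0.06736/52)^52 − 1 = 0.069634.
Solve (1 + r/12)^12 = 1.069634: r/12 = 1.069634^(1/12) − 1 = 0.005625, so r = 0.067506 = 6.751%.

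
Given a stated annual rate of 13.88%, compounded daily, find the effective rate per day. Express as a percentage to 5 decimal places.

0.03803%

With a nominal annual rate compounded daily, the periodic rate is the nominal rate divided by 365.
i = 0.1388 / 365 = 0.0003803 = 0.03803%.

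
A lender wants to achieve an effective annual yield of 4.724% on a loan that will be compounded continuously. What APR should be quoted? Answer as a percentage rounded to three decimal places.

Continuous: nominal r satisfies e^r − 1 = 0.04724.
r = ln(1 + 0.04724) = ln(1.04724) = 0.046158 = 4.616%.

4.616%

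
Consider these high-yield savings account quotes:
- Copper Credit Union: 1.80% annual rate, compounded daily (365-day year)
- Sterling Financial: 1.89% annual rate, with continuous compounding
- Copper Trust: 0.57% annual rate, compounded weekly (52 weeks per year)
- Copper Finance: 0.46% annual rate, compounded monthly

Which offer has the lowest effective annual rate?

Copper Credit Union: (1 + 0.0180/365)^365 − 1 = 1.816%
Sterling Financial: e^0.0189 − 1 = 1.908%
Copper Trust: (1 + 0.0057/52)^52 − 1 = 0.572%
Copper Finance: (1 + 0.0046/12)^12 − 1 = 0.461%
The lowest effective annual rate is Copper Finance at 0.461%.

Copper Finance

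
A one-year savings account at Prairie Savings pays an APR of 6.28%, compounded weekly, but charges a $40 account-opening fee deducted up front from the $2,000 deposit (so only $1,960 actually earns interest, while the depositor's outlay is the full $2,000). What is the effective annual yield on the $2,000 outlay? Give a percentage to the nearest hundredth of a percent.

Value after one year: 1,960 × (1 + 0.0628/52)^52 = 1,960 × 1.064774 = $2,086.96.
Effective yield on the $2,000 outlay: 2,086.96 / 2,000 − 1 = 0.043478 = 4.35%.

4.35%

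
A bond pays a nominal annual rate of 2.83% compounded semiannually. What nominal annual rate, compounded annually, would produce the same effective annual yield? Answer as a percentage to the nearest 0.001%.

2.850%

EAR = (1 + 0.0283/2)^2 − 1 = 0.028500.
Compounded annually, the equivalent nominal rate is the EAR itself: 2.850%.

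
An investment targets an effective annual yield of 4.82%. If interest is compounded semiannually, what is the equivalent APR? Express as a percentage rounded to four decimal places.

4.7633%

(1 + r/2)^2 − 1 = 0.0482, so 1 + r/2 = 1.0482^(1/2).
r/2 = 0.023816, so r = 0.047633 = 4.7633%.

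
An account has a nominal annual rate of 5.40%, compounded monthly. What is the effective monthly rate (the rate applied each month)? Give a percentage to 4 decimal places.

0.4500%

With a nominal annual rate compounded monthly, the periodic rate is the nominal rate divided by 12.
i = 0.0540 / 12 = 0.0045000 = 0.4500%.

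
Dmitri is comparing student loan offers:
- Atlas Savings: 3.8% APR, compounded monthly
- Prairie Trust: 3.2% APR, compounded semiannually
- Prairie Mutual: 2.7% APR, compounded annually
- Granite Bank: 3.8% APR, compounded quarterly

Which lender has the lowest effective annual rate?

Prairie Mutual

Atlas Savings: (1 + 0.038/12)^12 − 1 = 3.867%
Prairie Trust: (1 + 0.032/2)^2 − 1 = 3.226%
Prairie Mutual: compounded annually, EAR = 2.700%
Granite Bank: (1 + 0.038/4)^4 − 1 = 3.854%
The lowest effective annual rate is Prairie Mutual at 2.700%.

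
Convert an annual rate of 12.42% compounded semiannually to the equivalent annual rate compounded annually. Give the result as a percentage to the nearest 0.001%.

12.806%

EAR = (1 + 0.1242/2)^2 − 1 = 0.128056.
Compounded annually, the equivalent nominal rate is the EAR itself: 12.806%.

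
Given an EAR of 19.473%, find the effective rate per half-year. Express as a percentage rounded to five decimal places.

The per-half-year rate i satisfies (1 + i)^2 = 1 + 0.19473.
i = 1.19473^(1/2) − 1 = 0.0930371 = 9.30371%.

9.30371%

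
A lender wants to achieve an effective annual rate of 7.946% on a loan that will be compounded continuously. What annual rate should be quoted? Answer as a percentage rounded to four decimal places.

7.6461%

Continuous: nominal r satisfies e^r − 1 = 0.07946.
r = ln(1 + 0.07946) = ln(1.07946) = 0.076461 = 7.6461%.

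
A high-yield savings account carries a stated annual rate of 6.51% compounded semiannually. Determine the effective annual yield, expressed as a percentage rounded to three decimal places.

6.616%

EAR = (1 + 0.0651/2)^2 − 1.
= 1.066160 − 1 = 6.616%.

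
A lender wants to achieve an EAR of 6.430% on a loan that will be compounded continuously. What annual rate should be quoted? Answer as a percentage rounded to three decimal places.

6.232%

Continuous: nominal r satisfies e^r − 1 = 0.06430.
r = ln(1 + 0.06430) = ln(1.06430) = 0.062317 = 6.232%.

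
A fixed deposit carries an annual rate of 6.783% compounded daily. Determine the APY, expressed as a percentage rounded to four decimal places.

7.0177%

EAR = (1 + 0.06783/365)^365 − 1.
= (1 + 0.000186)^365 − 1 = 1.070177 − 1 = 7.0177%.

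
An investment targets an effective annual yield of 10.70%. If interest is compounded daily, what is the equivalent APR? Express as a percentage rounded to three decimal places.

10.167%

(1 + r/365)^365 − 1 = 0.1070, so 1 + r/365 = 1.1070^(1/365).
r/365 = 0.000279, so r = 0.101668 = 10.167%.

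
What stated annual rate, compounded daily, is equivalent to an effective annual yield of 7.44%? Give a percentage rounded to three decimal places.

7.177%

(1 + r/365)^365 − 1 = 0.0744, so 1 + r/365 = 1.0744^(1/365).
r/365 = 0.000197, so r = 0.071769 = 7.177%.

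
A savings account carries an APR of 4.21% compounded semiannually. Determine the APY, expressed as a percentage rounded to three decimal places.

4.254%

EAR = (1 + 0.0421/2)^2 − 1.
= 1.042543 − 1 = 4.254%.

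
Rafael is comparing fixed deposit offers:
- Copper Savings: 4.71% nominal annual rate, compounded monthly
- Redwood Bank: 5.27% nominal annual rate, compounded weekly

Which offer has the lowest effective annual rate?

Copper Savings

Copper Savings: (1 + 0.0471/12)^12 − 1 = 4.813%
Redwood Bank: (1 + 0.0527/52)^52 − 1 = 5.409%
The lowest effective annual rate is Copper Savings at 4.813%.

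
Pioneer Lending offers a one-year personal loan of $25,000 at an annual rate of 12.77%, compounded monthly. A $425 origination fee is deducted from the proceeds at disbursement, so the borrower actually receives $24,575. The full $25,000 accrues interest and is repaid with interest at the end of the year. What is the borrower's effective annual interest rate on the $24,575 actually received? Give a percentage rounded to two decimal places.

Amount owed after one year: 25,000 × (1 + 0.1277/12)^12 = 25,000 × 1.135446 = $28,386.14.
Effective rate on net proceeds: 28,386.14 / 24,575 − 1 = 0.155082 = 15.51%.

15.51%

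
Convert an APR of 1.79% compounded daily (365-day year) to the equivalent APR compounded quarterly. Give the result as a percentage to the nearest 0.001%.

1.794%

EAR = (1 + 0.0179/365)^365 − 1 = 0.018061.
Solve (1 + r/4)^4 = 1.018061: r/4 = 1.018061^(1/4) − 1 = 0.004485, so r = 0.017940 = 1.794%.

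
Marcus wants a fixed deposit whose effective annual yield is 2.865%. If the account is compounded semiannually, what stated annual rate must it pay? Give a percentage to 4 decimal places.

2.8448%

(1 + r/2)^2 − 1 = 0.02865, so 1 + r/2 = 1.02865^(1/2).
r/2 = 0.014224, so r = 0.028448 = 2.8448%.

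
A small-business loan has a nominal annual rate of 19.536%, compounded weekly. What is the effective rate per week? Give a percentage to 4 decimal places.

With a nominal annual rate compounded weekly, the periodic rate is the nominal rate divided by 52.
i = 0.19536 / 52 = 0.0037569 = 0.3757%.

0.3757%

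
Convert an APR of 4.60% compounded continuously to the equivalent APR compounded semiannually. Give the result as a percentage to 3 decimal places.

EAR under continuous compounding: e^0.0460 − 1 = 0.047074.
Solve (1 + r/2)^2 = 1.047074: r/2 = 1.047074^(1/2) − 1 = 0.023267, so r = 0.046533 = 4.653%.

4.653%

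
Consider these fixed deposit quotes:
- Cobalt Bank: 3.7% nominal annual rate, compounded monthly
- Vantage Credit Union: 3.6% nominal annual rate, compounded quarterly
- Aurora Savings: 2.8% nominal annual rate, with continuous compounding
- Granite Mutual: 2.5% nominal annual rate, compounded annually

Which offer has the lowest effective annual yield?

Granite Mutual

Cobalt Bank: (1 + 0.037/12)^12 − 1 = 3.763%
Vantage Credit Union: (1 + 0.036/4)^4 − 1 = 3.649%
Aurora Savings: e^0.028 − 1 = 2.840%
Granite Mutual: compounded annually, EAR = 2.500%
The lowest effective annual rate is Granite Mutual at 2.500%.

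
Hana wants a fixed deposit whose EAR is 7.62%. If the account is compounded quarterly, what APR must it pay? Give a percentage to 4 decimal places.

7.4115%

(1 + r/4)^4 − 1 = 0.0762, so 1 + r/4 = 1.0762^(1/4).
r/4 = 0.018529, so r = 0.074115 = 7.4115%.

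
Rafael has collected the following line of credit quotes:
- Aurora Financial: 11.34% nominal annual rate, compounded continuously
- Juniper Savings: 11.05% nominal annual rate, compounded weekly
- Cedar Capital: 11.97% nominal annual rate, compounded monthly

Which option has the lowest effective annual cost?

Juniper Savings

Aurora Financial: e^0.1134 − 1 = 12.008%
Juniper Savings: (1 + 0.1105/52)^52 − 1 = 11.671%
Cedar Capital: (1 + 0.1197/12)^12 − 1 = 12.649%
The lowest effective annual rate is Juniper Savings at 11.671%.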